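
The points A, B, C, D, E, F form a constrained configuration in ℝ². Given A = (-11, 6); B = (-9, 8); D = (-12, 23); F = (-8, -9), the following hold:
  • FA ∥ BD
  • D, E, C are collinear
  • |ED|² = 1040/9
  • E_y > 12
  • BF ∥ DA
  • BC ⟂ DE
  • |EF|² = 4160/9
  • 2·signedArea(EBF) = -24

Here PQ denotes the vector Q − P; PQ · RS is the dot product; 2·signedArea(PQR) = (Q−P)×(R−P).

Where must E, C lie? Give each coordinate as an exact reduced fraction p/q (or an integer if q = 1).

1. E_x = -32/3  [line 17·x + 1·y + 169 = 0 ∩ |EF|² = 4160/9]
2. E_y = 37/3  [line 17·x + 1·y + 169 = 0 ∩ |EF|² = 4160/9]
   → E = (-32/3, 37/3)
3. C_x = -657/65  [D, E, C are collinear ∩ BC ⟂ DE]
4. C_y = 511/65  [D, E, C are collinear ∩ BC ⟂ DE]
   → C = (-657/65, 511/65)

C = (-657/65, 511/65)
E = (-32/3, 37/3)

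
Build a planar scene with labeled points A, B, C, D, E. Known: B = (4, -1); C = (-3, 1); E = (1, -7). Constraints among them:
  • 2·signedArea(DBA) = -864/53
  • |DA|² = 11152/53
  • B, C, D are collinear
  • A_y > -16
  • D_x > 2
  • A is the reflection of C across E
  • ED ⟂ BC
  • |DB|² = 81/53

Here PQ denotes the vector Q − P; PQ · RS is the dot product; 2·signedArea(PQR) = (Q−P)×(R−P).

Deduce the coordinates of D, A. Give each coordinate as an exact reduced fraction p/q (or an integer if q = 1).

1. D_x = 149/53  [B, C, D are collinear ∩ ED ⟂ BC]
2. D_y = -35/53  [B, C, D are collinear ∩ ED ⟂ BC]
   → D = (149/53, -35/53)
3. A_x = 5  [A is the reflection of C across E]
4. A_y = -15  [A is the reflection of C across E]
   → A = (5, -15)

A = (5, -15)
D = (149/53, -35/53)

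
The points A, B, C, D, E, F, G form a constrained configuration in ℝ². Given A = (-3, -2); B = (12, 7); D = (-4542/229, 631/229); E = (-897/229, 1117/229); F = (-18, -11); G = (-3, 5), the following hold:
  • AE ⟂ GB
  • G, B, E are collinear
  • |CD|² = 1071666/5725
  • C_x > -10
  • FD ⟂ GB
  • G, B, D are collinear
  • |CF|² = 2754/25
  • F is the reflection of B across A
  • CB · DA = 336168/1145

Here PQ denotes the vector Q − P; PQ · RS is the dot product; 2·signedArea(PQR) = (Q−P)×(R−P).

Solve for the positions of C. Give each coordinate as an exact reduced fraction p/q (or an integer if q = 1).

1. C_x = -9  [line -3855/229·x + 1089/229·y + -142983/1145 = 0 ∩ |CF|² = 2754/25]
2. C_y = -28/5  [line -3855/229·x + 1089/229·y + -142983/1145 = 0 ∩ |CF|² = 2754/25]
   → C = (-9, -28/5)

C = (-9, -28/5)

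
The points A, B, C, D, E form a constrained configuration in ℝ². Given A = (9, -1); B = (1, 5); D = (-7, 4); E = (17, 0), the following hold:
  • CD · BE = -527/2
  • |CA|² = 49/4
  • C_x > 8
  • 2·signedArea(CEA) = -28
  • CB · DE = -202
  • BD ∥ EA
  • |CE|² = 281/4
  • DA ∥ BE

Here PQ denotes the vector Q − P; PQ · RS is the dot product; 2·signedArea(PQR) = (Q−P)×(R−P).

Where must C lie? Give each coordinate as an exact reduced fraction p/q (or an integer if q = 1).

C = (9, 5/2)

1. C_x = 9  [CB · DE = -202 ∩ 2·signedArea(CEA) = -28]
2. C_y = 5/2  [CB · DE = -202 ∩ 2·signedArea(CEA) = -28]
   → C = (9, 5/2)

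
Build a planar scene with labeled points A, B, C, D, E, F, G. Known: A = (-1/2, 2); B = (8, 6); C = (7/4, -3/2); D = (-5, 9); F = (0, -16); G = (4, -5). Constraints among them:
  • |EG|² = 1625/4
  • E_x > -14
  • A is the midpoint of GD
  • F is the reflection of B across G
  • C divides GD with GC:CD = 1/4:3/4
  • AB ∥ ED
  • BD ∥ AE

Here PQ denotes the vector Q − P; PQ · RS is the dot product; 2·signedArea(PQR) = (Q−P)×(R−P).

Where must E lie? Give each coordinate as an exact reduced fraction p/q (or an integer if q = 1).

E = (-27/2, 5)

1. E_x = -27/2  [AB ∥ ED ∩ BD ∥ AE]
2. E_y = 5  [AB ∥ ED ∩ BD ∥ AE]
   → E = (-27/2, 5)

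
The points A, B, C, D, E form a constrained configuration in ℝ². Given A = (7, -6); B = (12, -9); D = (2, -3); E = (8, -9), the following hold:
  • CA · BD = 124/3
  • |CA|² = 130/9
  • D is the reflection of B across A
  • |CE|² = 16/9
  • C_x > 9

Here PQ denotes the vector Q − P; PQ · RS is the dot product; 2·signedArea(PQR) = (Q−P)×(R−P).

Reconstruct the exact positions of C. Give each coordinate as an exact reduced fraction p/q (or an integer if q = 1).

C = (28/3, -9)

1. C_x = 28/3  [line 10·x + -6·y + -442/3 = 0 ∩ |CE|² = 16/9]
2. C_y = -9  [line 10·x + -6·y + -442/3 = 0 ∩ |CE|² = 16/9]
   → C = (28/3, -9)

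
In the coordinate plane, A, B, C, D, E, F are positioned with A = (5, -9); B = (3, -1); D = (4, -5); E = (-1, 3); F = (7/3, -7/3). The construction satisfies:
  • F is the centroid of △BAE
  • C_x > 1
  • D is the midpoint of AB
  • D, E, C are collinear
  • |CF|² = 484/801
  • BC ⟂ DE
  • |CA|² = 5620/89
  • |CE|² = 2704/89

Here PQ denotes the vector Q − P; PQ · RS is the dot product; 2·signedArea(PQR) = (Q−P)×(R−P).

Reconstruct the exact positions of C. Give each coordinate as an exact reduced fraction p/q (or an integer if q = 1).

1. C_x = 171/89  [D, E, C are collinear ∩ BC ⟂ DE]
2. C_y = -149/89  [D, E, C are collinear ∩ BC ⟂ DE]
   → C = (171/89, -149/89)

C = (171/89, -149/89)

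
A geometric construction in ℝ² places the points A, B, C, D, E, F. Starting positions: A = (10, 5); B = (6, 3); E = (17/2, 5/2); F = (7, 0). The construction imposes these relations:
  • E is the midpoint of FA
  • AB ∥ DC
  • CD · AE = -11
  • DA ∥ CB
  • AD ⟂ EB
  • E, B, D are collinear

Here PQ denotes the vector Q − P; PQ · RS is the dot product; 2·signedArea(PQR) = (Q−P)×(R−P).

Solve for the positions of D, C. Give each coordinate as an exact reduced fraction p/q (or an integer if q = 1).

1. D_x = 123/13  [E, B, D are collinear ∩ AD ⟂ EB]
2. D_y = 30/13  [E, B, D are collinear ∩ AD ⟂ EB]
   → D = (123/13, 30/13)
3. C_x = 71/13  [DA ∥ CB ∩ AB ∥ DC]
4. C_y = 4/13  [DA ∥ CB ∩ AB ∥ DC]
   → C = (71/13, 4/13)

C = (71/13, 4/13)
D = (123/13, 30/13)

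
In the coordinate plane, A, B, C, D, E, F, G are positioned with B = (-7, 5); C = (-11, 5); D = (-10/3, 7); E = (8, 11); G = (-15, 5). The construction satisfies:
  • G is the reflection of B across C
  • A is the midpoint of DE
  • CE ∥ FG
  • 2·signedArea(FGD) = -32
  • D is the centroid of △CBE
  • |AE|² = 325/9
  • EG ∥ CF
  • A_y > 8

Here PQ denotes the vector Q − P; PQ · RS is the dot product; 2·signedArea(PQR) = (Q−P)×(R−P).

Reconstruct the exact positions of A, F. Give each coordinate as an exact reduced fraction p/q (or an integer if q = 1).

1. A_x = 7/3  [A is the midpoint of DE]
2. A_y = 9  [A is the midpoint of DE]
   → A = (7/3, 9)
3. F_x = -34  [CE ∥ FG ∩ EG ∥ CF]
4. F_y = -1  [CE ∥ FG ∩ EG ∥ CF]
   → F = (-34, -1)

A = (7/3, 9)
F = (-34, -1)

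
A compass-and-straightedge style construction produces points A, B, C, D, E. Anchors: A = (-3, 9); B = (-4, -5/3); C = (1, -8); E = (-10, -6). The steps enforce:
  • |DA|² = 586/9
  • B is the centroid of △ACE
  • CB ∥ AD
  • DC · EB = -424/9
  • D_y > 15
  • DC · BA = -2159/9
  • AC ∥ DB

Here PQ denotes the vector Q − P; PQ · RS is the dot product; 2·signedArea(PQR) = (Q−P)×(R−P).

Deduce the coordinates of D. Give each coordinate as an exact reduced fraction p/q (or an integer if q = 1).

1. D_x = -8  [AC ∥ DB ∩ CB ∥ AD]
2. D_y = 46/3  [AC ∥ DB ∩ CB ∥ AD]
   → D = (-8, 46/3)

D = (-8, 46/3)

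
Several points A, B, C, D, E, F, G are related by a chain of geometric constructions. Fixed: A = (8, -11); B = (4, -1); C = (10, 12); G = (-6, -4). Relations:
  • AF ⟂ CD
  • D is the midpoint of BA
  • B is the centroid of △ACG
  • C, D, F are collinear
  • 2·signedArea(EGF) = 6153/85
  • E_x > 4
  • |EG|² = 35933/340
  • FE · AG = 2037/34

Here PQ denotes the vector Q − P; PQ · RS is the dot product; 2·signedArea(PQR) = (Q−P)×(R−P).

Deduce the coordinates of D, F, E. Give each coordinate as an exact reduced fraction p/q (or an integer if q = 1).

D = (6, -6)
E = (362/85, -567/170)
F = (428/85, -879/85)

1. D_x = 6  [D is the midpoint of BA]
2. D_y = -6  [D is the midpoint of BA]
   → D = (6, -6)
3. F_x = 428/85  [C, D, F are collinear ∩ AF ⟂ CD]
4. F_y = -879/85  [C, D, F are collinear ∩ AF ⟂ CD]
   → F = (428/85, -879/85)
5. E_x = 362/85  [2·signedArea(EGF) = 6153/85 ∩ FE · AG = 2037/34]
6. E_y = -567/170  [2·signedArea(EGF) = 6153/85 ∩ FE · AG = 2037/34]
   → E = (362/85, -567/170)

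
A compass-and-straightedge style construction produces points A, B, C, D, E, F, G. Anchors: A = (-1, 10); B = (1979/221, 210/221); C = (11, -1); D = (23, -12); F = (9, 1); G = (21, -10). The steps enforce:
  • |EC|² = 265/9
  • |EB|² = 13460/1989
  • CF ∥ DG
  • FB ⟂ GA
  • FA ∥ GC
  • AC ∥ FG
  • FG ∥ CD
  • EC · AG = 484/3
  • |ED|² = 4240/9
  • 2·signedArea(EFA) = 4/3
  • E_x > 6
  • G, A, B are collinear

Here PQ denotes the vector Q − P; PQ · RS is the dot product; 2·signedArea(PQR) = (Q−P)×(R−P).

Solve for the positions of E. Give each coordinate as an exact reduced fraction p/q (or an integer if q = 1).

1. E_x = 7  [2·signedArea(EFA) = 4/3 ∩ EC · AG = 484/3]
2. E_y = 8/3  [2·signedArea(EFA) = 4/3 ∩ EC · AG = 484/3]
   → E = (7, 8/3)

E = (7, 8/3)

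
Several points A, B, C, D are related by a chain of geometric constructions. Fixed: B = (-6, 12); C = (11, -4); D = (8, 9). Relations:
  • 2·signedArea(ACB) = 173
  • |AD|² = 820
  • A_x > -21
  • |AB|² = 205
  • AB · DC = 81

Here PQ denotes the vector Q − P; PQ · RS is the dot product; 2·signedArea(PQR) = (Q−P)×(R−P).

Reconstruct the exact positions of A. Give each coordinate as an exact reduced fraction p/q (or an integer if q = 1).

A = (-20, 15)

1. A_x = -20  [AB · DC = 81 ∩ 2·signedArea(ACB) = 173]
2. A_y = 15  [AB · DC = 81 ∩ 2·signedArea(ACB) = 173]
   → A = (-20, 15)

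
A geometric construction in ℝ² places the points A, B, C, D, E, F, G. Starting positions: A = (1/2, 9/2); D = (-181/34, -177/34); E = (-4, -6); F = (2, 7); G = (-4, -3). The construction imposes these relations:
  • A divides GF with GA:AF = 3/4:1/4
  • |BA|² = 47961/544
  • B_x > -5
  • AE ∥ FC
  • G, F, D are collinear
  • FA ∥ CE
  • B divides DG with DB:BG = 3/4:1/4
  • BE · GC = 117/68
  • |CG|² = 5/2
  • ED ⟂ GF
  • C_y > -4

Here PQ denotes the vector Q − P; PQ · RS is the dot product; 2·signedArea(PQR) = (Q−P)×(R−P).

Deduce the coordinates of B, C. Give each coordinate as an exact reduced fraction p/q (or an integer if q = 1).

B = (-589/136, -483/136)
C = (-5/2, -7/2)

1. B_x = -589/136  [B divides DG with DB:BG = 3/4:1/4]
2. B_y = -483/136  [B divides DG with DB:BG = 3/4:1/4]
   → B = (-589/136, -483/136)
3. C_x = -5/2  [FA ∥ CE ∩ AE ∥ FC]
4. C_y = -7/2  [FA ∥ CE ∩ AE ∥ FC]
   → C = (-5/2, -7/2)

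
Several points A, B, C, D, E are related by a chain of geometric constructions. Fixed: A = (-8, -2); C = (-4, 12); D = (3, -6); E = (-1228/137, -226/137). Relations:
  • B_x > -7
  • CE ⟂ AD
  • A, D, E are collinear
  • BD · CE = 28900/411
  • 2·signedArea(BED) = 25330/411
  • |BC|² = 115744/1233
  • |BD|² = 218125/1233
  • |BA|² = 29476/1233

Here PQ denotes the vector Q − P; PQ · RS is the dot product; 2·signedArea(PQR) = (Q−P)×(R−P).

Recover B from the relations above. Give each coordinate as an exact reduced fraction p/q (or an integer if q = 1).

1. B_x = -2872/411  [line 596/137·x + 1639/137·y + -1192/411 = 0 ∩ |BC|² = 115744/1233]
2. B_y = 1144/411  [line 596/137·x + 1639/137·y + -1192/411 = 0 ∩ |BC|² = 115744/1233]
   → B = (-2872/411, 1144/411)

B = (-2872/411, 1144/411)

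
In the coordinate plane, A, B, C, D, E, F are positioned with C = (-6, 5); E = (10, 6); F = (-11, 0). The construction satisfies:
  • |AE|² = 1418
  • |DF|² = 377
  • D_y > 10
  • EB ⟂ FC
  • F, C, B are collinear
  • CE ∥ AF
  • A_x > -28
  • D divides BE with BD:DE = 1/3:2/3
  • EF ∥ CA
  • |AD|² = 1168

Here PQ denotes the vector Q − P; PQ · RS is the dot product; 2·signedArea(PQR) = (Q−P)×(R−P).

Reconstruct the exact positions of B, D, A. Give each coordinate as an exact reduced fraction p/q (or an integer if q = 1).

A = (-27, -1)
B = (5/2, 27/2)
D = (5, 11)

1. B_x = 5/2  [F, C, B are collinear ∩ EB ⟂ FC]
2. B_y = 27/2  [F, C, B are collinear ∩ EB ⟂ FC]
   → B = (5/2, 27/2)
3. D_x = 5  [D divides BE with BD:DE = 1/3:2/3]
4. D_y = 11  [D divides BE with BD:DE = 1/3:2/3]
   → D = (5, 11)
5. A_x = -27  [CE ∥ AF ∩ EF ∥ CA]
6. A_y = -1  [CE ∥ AF ∩ EF ∥ CA]
   → A = (-27, -1)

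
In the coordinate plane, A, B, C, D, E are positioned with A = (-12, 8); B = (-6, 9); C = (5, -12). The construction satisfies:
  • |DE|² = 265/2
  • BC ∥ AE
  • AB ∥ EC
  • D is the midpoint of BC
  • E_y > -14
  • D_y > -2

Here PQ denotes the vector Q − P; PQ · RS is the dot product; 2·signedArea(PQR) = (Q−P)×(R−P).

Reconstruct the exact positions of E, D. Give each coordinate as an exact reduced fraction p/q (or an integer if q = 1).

D = (-1/2, -3/2)
E = (-1, -13)

1. E_x = -1  [AB ∥ EC ∩ BC ∥ AE]
2. E_y = -13  [AB ∥ EC ∩ BC ∥ AE]
   → E = (-1, -13)
3. D_x = -1/2  [D is the midpoint of BC]
4. D_y = -3/2  [D is the midpoint of BC]
   → D = (-1/2, -3/2)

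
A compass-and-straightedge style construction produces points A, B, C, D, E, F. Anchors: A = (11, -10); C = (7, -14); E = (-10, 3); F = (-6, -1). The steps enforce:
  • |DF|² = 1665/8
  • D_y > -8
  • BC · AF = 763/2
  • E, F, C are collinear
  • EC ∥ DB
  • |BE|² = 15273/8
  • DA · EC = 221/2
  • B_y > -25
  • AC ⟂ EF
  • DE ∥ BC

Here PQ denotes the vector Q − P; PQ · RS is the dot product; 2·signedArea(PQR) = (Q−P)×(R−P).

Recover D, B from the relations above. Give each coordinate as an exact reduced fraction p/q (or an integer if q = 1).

1. D_x = 27/4  [line -17·x + 17·y + 493/2 = 0 ∩ |DF|² = 1665/8]
2. D_y = -31/4  [line -17·x + 17·y + 493/2 = 0 ∩ |DF|² = 1665/8]
   → D = (27/4, -31/4)
3. B_x = 95/4  [DE ∥ BC ∩ EC ∥ DB]
4. B_y = -99/4  [DE ∥ BC ∩ EC ∥ DB]
   → B = (95/4, -99/4)

B = (95/4, -99/4)
D = (27/4, -31/4)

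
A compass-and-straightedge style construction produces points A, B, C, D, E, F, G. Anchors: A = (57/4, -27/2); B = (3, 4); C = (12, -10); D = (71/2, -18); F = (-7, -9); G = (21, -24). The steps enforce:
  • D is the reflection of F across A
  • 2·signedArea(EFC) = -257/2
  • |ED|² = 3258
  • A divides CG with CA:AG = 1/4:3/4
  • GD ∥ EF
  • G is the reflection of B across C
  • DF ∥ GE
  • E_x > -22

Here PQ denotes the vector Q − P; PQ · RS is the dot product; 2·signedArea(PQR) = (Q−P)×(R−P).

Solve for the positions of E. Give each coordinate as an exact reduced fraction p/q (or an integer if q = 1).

E = (-43/2, -15)

1. E_x = -43/2  [GD ∥ EF ∩ DF ∥ GE]
2. E_y = -15  [GD ∥ EF ∩ DF ∥ GE]
   → E = (-43/2, -15)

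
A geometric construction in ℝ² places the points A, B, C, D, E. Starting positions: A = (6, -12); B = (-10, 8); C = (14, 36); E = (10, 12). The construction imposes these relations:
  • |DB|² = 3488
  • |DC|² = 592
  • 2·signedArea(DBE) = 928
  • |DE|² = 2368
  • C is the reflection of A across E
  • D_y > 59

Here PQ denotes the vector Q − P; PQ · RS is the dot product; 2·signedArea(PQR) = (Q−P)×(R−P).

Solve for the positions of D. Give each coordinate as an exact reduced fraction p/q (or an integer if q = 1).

D = (18, 60)

1. D_x = 18  [line -4·x + 20·y + -1128 = 0 ∩ |DB|² = 3488]
2. D_y = 60  [line -4·x + 20·y + -1128 = 0 ∩ |DB|² = 3488]
   → D = (18, 60)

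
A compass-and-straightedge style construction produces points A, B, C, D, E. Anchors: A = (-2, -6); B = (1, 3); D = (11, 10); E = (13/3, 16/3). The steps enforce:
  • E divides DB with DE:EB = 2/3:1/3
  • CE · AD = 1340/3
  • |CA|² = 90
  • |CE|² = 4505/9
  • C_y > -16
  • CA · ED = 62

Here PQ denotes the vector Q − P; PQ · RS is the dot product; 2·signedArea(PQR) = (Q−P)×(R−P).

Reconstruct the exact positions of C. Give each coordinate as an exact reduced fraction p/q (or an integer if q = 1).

1. C_x = -5  [CE · AD = 1340/3 ∩ CA · ED = 62]
2. C_y = -15  [CE · AD = 1340/3 ∩ CA · ED = 62]
   → C = (-5, -15)

C = (-5, -15)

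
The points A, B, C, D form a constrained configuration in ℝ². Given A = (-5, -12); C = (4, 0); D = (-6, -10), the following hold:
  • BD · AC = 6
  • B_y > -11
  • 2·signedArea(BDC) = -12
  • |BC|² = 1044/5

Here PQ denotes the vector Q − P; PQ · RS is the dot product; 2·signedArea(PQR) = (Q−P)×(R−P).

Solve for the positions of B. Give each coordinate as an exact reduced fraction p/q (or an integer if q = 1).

1. B_x = -28/5  [2·signedArea(BDC) = -12 ∩ BD · AC = 6]
2. B_y = -54/5  [2·signedArea(BDC) = -12 ∩ BD · AC = 6]
   → B = (-28/5, -54/5)

B = (-28/5, -54/5)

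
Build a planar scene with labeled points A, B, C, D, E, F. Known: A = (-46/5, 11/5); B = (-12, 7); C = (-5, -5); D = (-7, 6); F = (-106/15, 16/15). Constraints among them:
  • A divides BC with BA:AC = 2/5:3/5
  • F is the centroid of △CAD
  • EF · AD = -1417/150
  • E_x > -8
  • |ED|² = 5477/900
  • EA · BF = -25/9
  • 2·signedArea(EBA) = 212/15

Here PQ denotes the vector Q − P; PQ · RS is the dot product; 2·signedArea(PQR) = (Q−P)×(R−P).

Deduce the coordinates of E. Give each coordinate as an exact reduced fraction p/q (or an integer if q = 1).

1. E_x = -211/30  [2·signedArea(EBA) = 212/15 ∩ EA · BF = -25/9]
2. E_y = 53/15  [2·signedArea(EBA) = 212/15 ∩ EA · BF = -25/9]
   → E = (-211/30, 53/15)

E = (-211/30, 53/15)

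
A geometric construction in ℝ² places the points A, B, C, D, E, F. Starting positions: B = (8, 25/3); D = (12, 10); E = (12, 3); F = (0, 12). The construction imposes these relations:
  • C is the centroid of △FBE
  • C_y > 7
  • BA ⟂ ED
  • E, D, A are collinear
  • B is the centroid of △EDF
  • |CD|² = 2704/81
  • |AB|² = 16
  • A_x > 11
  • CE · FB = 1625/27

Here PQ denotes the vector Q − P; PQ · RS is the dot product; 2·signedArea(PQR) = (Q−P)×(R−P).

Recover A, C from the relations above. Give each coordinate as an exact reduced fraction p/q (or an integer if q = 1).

1. A_x = 12  [E, D, A are collinear ∩ BA ⟂ ED]
2. A_y = 25/3  [E, D, A are collinear ∩ BA ⟂ ED]
   → A = (12, 25/3)
3. C_x = 20/3  [C is the centroid of △FBE]
4. C_y = 70/9  [C is the centroid of △FBE]
   → C = (20/3, 70/9)

A = (12, 25/3)
C = (20/3, 70/9)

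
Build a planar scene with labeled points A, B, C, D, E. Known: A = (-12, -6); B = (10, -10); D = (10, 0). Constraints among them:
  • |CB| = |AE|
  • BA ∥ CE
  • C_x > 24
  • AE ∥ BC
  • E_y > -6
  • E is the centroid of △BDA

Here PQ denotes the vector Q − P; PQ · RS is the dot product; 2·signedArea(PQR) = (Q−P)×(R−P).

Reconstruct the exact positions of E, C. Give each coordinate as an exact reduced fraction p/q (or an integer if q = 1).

1. E_x = 8/3  [E is the centroid of △BDA]
2. E_y = -16/3  [E is the centroid of △BDA]
   → E = (8/3, -16/3)
3. C_x = 74/3  [BA ∥ CE ∩ AE ∥ BC]
4. C_y = -28/3  [BA ∥ CE ∩ AE ∥ BC]
   → C = (74/3, -28/3)

C = (74/3, -28/3)
E = (8/3, -16/3)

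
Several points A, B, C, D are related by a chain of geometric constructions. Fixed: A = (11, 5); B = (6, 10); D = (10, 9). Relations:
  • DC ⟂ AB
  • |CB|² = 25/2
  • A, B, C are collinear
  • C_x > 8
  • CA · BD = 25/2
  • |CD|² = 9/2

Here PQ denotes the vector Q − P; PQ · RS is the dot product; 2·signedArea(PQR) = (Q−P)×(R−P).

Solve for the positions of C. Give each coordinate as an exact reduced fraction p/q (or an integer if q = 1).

1. C_x = 17/2  [A, B, C are collinear ∩ DC ⟂ AB]
2. C_y = 15/2  [A, B, C are collinear ∩ DC ⟂ AB]
   → C = (17/2, 15/2)

C = (17/2, 15/2)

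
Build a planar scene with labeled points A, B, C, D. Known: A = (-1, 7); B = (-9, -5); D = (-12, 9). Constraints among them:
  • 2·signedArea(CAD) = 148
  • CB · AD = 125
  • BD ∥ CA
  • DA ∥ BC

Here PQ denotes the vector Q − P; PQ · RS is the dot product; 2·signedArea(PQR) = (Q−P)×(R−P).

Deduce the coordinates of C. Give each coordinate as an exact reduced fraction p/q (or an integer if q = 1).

C = (2, -7)

1. C_x = 2  [BD ∥ CA ∩ DA ∥ BC]
2. C_y = -7  [BD ∥ CA ∩ DA ∥ BC]
   → C = (2, -7)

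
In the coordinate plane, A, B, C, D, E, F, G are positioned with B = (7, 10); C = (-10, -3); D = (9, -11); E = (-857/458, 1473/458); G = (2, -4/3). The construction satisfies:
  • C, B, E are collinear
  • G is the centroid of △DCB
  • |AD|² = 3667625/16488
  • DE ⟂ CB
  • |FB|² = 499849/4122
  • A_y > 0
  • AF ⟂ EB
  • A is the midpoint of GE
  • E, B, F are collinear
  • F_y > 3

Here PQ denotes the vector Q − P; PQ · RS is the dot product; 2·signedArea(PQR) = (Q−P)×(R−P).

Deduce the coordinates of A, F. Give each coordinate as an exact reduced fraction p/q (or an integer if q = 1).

A = (59/916, 2587/2748)
F = (-2401/1374, 4549/1374)

1. A_x = 59/916  [A is the midpoint of GE]
2. A_y = 2587/2748  [A is the midpoint of GE]
   → A = (59/916, 2587/2748)
3. F_x = -2401/1374  [E, B, F are collinear ∩ AF ⟂ EB]
4. F_y = 4549/1374  [E, B, F are collinear ∩ AF ⟂ EB]
   → F = (-2401/1374, 4549/1374)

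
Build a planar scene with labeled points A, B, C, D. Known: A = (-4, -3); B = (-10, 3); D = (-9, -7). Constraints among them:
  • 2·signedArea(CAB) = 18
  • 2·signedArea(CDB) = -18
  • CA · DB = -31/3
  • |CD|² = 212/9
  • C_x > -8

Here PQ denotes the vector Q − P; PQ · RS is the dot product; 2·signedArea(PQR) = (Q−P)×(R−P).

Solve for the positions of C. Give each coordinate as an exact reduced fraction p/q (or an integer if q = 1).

C = (-23/3, -7/3)

1. C_x = -23/3  [2·signedArea(CDB) = -18 ∩ 2·signedArea(CAB) = 18]
2. C_y = -7/3  [2·signedArea(CDB) = -18 ∩ 2·signedArea(CAB) = 18]
   → C = (-23/3, -7/3)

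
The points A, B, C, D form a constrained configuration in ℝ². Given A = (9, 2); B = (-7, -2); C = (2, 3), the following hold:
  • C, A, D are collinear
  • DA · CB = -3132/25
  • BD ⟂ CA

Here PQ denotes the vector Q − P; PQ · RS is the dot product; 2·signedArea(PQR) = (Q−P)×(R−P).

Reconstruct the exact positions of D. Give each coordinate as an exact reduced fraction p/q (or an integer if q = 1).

D = (-153/25, 104/25)

1. D_x = -153/25  [C, A, D are collinear ∩ BD ⟂ CA]
2. D_y = 104/25  [C, A, D are collinear ∩ BD ⟂ CA]
   → D = (-153/25, 104/25)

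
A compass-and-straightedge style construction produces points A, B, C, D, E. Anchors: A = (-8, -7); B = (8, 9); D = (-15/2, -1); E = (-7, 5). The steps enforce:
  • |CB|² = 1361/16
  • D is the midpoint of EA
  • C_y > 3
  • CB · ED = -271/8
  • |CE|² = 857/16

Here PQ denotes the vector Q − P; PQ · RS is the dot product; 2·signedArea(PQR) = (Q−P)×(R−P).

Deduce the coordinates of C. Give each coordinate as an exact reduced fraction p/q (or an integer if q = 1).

1. C_x = 1/4  [line 1/2·x + 6·y + -193/8 = 0 ∩ |CB|² = 1361/16]
2. C_y = 4  [line 1/2·x + 6·y + -193/8 = 0 ∩ |CB|² = 1361/16]
   → C = (1/4, 4)

C = (1/4, 4)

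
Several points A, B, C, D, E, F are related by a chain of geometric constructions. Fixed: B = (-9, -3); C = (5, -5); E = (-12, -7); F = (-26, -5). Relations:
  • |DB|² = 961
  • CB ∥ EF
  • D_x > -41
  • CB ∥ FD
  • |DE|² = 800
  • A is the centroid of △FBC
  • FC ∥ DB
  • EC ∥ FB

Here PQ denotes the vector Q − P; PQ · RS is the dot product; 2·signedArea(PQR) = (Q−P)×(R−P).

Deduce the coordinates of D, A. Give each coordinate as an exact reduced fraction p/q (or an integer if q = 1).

A = (-10, -13/3)
D = (-40, -3)

1. D_x = -40  [FC ∥ DB ∩ CB ∥ FD]
2. D_y = -3  [FC ∥ DB ∩ CB ∥ FD]
   → D = (-40, -3)
3. A_x = -10  [A is the centroid of △FBC]
4. A_y = -13/3  [A is the centroid of △FBC]
   → A = (-10, -13/3)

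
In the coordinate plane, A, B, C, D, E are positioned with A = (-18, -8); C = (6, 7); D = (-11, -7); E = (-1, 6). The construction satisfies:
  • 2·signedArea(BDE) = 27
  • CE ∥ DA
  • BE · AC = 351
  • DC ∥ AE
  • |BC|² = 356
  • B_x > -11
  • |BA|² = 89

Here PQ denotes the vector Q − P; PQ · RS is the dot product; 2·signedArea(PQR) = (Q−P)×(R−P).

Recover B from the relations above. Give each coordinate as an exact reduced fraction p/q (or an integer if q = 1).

1. B_x = -10  [2·signedArea(BDE) = 27 ∩ BE · AC = 351]
2. B_y = -3  [2·signedArea(BDE) = 27 ∩ BE · AC = 351]
   → B = (-10, -3)

B = (-10, -3)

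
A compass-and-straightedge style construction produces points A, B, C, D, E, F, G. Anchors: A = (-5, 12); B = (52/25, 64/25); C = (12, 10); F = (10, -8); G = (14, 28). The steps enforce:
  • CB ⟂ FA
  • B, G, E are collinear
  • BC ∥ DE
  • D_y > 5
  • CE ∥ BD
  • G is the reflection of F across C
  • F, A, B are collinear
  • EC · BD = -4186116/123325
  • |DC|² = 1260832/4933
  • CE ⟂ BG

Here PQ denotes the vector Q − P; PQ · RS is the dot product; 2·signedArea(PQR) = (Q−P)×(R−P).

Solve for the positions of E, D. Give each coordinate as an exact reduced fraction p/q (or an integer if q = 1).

D = (-394112/123325, 620566/123325)
E = (829272/123325, 1538104/123325)

1. E_x = 829272/123325  [B, G, E are collinear ∩ CE ⟂ BG]
2. E_y = 1538104/123325  [B, G, E are collinear ∩ CE ⟂ BG]
   → E = (829272/123325, 1538104/123325)
3. D_x = -394112/123325  [BC ∥ DE ∩ CE ∥ BD]
4. D_y = 620566/123325  [BC ∥ DE ∩ CE ∥ BD]
   → D = (-394112/123325, 620566/123325)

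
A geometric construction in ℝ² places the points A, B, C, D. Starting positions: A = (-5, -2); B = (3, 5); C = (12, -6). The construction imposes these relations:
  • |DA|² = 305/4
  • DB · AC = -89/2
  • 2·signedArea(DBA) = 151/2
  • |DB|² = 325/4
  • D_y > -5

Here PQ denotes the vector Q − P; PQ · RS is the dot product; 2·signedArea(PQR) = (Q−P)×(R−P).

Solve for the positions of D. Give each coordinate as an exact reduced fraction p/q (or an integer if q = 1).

D = (7/2, -4)

1. D_x = 7/2  [DB · AC = -89/2 ∩ 2·signedArea(DBA) = 151/2]
2. D_y = -4  [DB · AC = -89/2 ∩ 2·signedArea(DBA) = 151/2]
   → D = (7/2, -4)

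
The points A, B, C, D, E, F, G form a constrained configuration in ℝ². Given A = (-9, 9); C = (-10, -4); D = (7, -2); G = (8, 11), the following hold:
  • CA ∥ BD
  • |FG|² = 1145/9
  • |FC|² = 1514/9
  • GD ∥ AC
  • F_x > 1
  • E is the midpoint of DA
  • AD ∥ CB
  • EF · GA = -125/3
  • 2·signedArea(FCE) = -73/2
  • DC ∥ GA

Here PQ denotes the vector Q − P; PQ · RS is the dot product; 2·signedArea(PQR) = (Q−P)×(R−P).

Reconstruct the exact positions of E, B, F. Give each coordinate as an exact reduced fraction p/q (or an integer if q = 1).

1. E_x = -1  [E is the midpoint of DA]
2. E_y = 7/2  [E is the midpoint of DA]
   → E = (-1, 7/2)
3. B_x = 6  [CA ∥ BD ∩ AD ∥ CB]
4. B_y = -15  [CA ∥ BD ∩ AD ∥ CB]
   → B = (6, -15)
5. F_x = 5/3  [2·signedArea(FCE) = -73/2 ∩ EF · GA = -125/3]
6. F_y = 5/3  [2·signedArea(FCE) = -73/2 ∩ EF · GA = -125/3]
   → F = (5/3, 5/3)

B = (6, -15)
E = (-1, 7/2)
F = (5/3, 5/3)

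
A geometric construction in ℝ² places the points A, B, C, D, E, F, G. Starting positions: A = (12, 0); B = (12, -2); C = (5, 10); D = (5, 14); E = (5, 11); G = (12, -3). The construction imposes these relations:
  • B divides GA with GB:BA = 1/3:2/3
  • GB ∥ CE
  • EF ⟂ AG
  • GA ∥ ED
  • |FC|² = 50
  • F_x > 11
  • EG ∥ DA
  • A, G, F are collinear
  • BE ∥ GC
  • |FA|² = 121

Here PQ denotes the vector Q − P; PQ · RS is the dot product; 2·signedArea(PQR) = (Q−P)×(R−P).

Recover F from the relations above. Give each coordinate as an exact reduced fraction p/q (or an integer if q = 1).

1. F_x = 12  [A, G, F are collinear ∩ EF ⟂ AG]
2. F_y = 11  [A, G, F are collinear ∩ EF ⟂ AG]
   → F = (12, 11)

F = (12, 11)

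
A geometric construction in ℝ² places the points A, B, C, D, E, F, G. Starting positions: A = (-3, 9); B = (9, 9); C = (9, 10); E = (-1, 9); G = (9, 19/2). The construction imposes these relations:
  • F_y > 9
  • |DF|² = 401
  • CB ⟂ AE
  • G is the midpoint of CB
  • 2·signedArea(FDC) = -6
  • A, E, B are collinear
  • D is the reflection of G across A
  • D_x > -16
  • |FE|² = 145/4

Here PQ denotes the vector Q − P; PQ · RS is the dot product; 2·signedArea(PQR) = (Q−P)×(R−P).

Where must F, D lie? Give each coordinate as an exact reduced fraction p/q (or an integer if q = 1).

D = (-15, 17/2)
F = (5, 19/2)

1. D_x = -15  [D is the reflection of G across A]
2. D_y = 17/2  [D is the reflection of G across A]
   → D = (-15, 17/2)
3. F_x = 5  [line -3/2·x + 24·y + -441/2 = 0 ∩ |FE|² = 145/4]
4. F_y = 19/2  [line -3/2·x + 24·y + -441/2 = 0 ∩ |FE|² = 145/4]
   → F = (5, 19/2)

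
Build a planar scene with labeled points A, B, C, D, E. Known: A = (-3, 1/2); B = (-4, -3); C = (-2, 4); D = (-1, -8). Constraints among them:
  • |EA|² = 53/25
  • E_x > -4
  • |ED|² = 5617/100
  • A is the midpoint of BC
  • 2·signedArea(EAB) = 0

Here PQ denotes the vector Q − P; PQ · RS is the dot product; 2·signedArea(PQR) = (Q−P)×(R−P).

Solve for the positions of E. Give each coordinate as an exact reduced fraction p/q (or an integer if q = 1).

1. E_x = -17/5  [line 7/2·x + -1·y + 11 = 0 ∩ |ED|² = 5617/100]
2. E_y = -9/10  [line 7/2·x + -1·y + 11 = 0 ∩ |ED|² = 5617/100]
   → E = (-17/5, -9/10)

E = (-17/5, -9/10)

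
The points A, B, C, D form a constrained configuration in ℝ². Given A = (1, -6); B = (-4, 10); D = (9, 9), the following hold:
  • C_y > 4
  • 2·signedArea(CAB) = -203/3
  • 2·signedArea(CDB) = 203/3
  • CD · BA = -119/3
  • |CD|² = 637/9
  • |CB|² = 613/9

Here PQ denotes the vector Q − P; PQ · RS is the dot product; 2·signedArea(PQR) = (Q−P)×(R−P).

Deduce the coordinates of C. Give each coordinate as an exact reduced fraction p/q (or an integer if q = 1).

1. C_x = 2  [2·signedArea(CAB) = -203/3 ∩ CD · BA = -119/3]
2. C_y = 13/3  [2·signedArea(CAB) = -203/3 ∩ CD · BA = -119/3]
   → C = (2, 13/3)

C = (2, 13/3)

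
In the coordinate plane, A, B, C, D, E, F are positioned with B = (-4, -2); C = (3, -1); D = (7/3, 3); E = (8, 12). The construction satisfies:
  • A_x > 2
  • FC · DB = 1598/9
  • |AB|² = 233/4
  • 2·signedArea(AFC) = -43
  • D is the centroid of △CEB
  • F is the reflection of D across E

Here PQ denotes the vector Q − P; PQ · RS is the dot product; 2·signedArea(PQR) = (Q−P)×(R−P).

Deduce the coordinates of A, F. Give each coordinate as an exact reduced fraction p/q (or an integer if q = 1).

A = (5/2, 2)
F = (41/3, 21)

1. F_x = 41/3  [F is the reflection of D across E]
2. F_y = 21  [F is the reflection of D across E]
   → F = (41/3, 21)
3. A_x = 5/2  [line 22·x + -32/3·y + -101/3 = 0 ∩ |AB|² = 233/4]
4. A_y = 2  [line 22·x + -32/3·y + -101/3 = 0 ∩ |AB|² = 233/4]
   → A = (5/2, 2)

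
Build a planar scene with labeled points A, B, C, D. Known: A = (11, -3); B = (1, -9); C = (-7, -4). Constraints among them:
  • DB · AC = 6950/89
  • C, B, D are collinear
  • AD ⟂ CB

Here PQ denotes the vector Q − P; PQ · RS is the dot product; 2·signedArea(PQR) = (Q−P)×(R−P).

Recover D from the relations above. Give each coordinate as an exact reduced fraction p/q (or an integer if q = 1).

1. D_x = 489/89  [C, B, D are collinear ∩ AD ⟂ CB]
2. D_y = -1051/89  [C, B, D are collinear ∩ AD ⟂ CB]
   → D = (489/89, -1051/89)

D = (489/89, -1051/89)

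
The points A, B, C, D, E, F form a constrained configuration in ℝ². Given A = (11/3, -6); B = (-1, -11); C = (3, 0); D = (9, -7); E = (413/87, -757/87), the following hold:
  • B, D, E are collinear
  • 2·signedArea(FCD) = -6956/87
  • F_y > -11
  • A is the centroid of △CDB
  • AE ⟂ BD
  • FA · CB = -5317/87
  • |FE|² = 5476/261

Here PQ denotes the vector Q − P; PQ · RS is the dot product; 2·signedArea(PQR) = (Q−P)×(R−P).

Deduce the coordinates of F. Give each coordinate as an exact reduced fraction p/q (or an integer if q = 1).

1. F_x = 43/87  [FA · CB = -5317/87 ∩ 2·signedArea(FCD) = -6956/87]
2. F_y = -905/87  [FA · CB = -5317/87 ∩ 2·signedArea(FCD) = -6956/87]
   → F = (43/87, -905/87)

F = (43/87, -905/87)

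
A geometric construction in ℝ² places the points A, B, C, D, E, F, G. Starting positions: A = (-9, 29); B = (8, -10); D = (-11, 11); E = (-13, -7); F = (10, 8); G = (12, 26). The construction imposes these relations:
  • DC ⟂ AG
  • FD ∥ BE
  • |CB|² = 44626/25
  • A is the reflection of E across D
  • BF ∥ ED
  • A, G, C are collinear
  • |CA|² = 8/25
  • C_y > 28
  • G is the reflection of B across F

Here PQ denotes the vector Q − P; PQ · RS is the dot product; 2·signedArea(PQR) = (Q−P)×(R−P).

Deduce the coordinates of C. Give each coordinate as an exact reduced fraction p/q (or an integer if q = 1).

1. C_x = -211/25  [A, G, C are collinear ∩ DC ⟂ AG]
2. C_y = 723/25  [A, G, C are collinear ∩ DC ⟂ AG]
   → C = (-211/25, 723/25)

C = (-211/25, 723/25)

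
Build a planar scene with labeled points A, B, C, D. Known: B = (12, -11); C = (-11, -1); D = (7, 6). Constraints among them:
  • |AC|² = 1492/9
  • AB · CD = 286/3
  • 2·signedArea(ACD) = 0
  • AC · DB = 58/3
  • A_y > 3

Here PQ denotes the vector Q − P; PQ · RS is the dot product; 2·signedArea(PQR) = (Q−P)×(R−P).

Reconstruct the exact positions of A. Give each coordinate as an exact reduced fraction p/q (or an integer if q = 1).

A = (1, 11/3)

1. A_x = 1  [2·signedArea(ACD) = 0 ∩ AC · DB = 58/3]
2. A_y = 11/3  [2·signedArea(ACD) = 0 ∩ AC · DB = 58/3]
   → A = (1, 11/3)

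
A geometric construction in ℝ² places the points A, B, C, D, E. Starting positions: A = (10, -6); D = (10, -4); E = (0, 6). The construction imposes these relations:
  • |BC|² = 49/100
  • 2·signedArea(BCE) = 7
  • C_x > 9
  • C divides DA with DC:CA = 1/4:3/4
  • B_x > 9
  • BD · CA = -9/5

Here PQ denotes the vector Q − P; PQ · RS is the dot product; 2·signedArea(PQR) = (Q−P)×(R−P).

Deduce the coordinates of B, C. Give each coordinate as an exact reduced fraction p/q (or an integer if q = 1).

B = (10, -26/5)
C = (10, -9/2)

1. C_x = 10  [C divides DA with DC:CA = 1/4:3/4]
2. C_y = -9/2  [C divides DA with DC:CA = 1/4:3/4]
   → C = (10, -9/2)
3. B_x = 10  [BD · CA = -9/5 ∩ 2·signedArea(BCE) = 7]
4. B_y = -26/5  [BD · CA = -9/5 ∩ 2·signedArea(BCE) = 7]
   → B = (10, -26/5)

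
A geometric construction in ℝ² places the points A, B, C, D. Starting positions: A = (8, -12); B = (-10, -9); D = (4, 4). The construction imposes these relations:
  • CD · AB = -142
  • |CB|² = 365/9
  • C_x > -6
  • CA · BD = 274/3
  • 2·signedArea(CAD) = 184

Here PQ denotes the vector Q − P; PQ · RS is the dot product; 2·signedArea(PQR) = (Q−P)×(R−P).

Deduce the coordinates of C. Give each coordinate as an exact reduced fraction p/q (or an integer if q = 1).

C = (-16/3, -14/3)

1. C_x = -16/3  [CD · AB = -142 ∩ 2·signedArea(CAD) = 184]
2. C_y = -14/3  [CD · AB = -142 ∩ 2·signedArea(CAD) = 184]
   → C = (-16/3, -14/3)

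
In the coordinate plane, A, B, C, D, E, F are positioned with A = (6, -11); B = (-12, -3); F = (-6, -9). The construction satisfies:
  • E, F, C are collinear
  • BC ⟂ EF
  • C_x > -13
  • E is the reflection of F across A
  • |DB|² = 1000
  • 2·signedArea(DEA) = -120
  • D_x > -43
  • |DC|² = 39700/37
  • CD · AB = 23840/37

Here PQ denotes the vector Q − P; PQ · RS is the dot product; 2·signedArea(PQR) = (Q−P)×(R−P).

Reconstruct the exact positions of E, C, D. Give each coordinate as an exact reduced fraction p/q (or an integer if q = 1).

1. E_x = 18  [E is the reflection of F across A]
2. E_y = -13  [E is the reflection of F across A]
   → E = (18, -13)
3. C_x = -474/37  [E, F, C are collinear ∩ BC ⟂ EF]
4. C_y = -291/37  [E, F, C are collinear ∩ BC ⟂ EF]
   → C = (-474/37, -291/37)
5. D_x = -42  [2·signedArea(DEA) = -120 ∩ CD · AB = 23840/37]
6. D_y = 7  [2·signedArea(DEA) = -120 ∩ CD · AB = 23840/37]
   → D = (-42, 7)

C = (-474/37, -291/37)
D = (-42, 7)
E = (18, -13)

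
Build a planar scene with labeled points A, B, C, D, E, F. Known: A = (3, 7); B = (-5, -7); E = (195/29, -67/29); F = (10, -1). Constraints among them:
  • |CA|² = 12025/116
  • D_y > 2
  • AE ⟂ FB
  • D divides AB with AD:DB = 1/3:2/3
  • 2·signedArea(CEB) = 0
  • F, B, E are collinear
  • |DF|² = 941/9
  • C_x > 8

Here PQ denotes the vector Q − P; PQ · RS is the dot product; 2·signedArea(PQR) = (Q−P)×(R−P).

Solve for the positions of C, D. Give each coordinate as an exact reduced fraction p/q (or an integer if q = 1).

C = (485/58, -48/29)
D = (1/3, 7/3)

1. C_x = 485/58  [line 136/29·x + -340/29·y + -1700/29 = 0 ∩ |CA|² = 12025/116]
2. C_y = -48/29  [line 136/29·x + -340/29·y + -1700/29 = 0 ∩ |CA|² = 12025/116]
   → C = (485/58, -48/29)
3. D_x = 1/3  [D divides AB with AD:DB = 1/3:2/3]
4. D_y = 7/3  [D divides AB with AD:DB = 1/3:2/3]
   → D = (1/3, 7/3)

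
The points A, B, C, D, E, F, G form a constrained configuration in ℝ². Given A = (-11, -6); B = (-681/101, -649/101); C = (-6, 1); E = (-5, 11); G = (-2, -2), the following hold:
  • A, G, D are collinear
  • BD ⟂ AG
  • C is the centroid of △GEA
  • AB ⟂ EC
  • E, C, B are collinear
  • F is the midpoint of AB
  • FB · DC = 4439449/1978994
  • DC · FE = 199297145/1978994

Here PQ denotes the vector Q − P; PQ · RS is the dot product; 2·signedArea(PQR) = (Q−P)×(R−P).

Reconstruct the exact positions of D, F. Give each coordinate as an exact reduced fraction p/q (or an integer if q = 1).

D = (-74485/9797, -43990/9797)
F = (-896/101, -1255/202)

1. D_x = -74485/9797  [A, G, D are collinear ∩ BD ⟂ AG]
2. D_y = -43990/9797  [A, G, D are collinear ∩ BD ⟂ AG]
   → D = (-74485/9797, -43990/9797)
3. F_x = -896/101  [F is the midpoint of AB]
4. F_y = -1255/202  [F is the midpoint of AB]
   → F = (-896/101, -1255/202)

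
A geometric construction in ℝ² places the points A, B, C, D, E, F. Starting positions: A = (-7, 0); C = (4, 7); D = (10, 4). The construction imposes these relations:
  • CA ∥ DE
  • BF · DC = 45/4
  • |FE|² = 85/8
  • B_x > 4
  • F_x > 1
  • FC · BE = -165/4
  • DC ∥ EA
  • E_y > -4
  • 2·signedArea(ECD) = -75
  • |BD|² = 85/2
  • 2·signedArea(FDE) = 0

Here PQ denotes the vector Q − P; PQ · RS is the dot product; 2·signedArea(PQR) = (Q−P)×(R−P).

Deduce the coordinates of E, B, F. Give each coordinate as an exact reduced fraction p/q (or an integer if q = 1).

B = (9/2, 1/2)
E = (-1, -3)
F = (7/4, -5/4)

1. E_x = -1  [DC ∥ EA ∩ CA ∥ DE]
2. E_y = -3  [DC ∥ EA ∩ CA ∥ DE]
   → E = (-1, -3)
3. F_x = 7/4  [line 7·x + -11·y + -26 = 0 ∩ |FE|² = 85/8]
4. F_y = -5/4  [line 7·x + -11·y + -26 = 0 ∩ |FE|² = 85/8]
   → F = (7/4, -5/4)
5. B_x = 9/2  [BF · DC = 45/4 ∩ FC · BE = -165/4]
6. B_y = 1/2  [BF · DC = 45/4 ∩ FC · BE = -165/4]
   → B = (9/2, 1/2)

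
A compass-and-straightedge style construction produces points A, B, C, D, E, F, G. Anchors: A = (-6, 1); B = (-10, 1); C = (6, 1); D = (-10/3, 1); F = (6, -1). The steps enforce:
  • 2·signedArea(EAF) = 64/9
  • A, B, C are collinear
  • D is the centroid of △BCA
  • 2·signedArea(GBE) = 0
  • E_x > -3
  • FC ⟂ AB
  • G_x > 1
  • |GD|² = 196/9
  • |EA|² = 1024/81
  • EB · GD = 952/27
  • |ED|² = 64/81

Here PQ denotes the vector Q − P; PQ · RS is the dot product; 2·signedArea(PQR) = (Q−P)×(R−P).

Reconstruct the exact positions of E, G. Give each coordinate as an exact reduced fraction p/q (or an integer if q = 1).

E = (-22/9, 1)
G = (4/3, 1)

1. E_x = -22/9  [line 2·x + 12·y + -64/9 = 0 ∩ |EA|² = 1024/81]
2. E_y = 1  [line 2·x + 12·y + -64/9 = 0 ∩ |EA|² = 1024/81]
   → E = (-22/9, 1)
3. G_x = 4/3  [2·signedArea(GBE) = 0 ∩ EB · GD = 952/27]
4. G_y = 1  [2·signedArea(GBE) = 0 ∩ EB · GD = 952/27]
   → G = (4/3, 1)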